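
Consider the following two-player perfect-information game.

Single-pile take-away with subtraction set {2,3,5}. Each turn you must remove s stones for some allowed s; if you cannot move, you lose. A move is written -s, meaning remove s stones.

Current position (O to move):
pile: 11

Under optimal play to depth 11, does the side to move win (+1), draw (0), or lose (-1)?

p1 O@[11]: -2[9]-1 -3[8]+1* -5[6]-1
p2 X@[8]: -2[6]-1* -3[5]-1 -5[3]-1
p3 O@[6]: -2[4]-1 -3[3]-1 -5[1]+1*
p4 X@[1] terminal -1; root [11] d11

value(11, O) = +1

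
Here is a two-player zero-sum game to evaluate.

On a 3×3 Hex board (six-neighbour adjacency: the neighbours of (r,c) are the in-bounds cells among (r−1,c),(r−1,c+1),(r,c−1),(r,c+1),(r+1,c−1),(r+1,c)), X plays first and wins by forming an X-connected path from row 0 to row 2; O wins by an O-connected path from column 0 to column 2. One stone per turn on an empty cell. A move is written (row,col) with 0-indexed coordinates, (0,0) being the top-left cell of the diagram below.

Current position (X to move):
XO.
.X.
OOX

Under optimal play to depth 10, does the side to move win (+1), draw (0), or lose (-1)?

ply 1, X at XO./.X./OOX | (0,2)=-1→XOX/.X./OOX; (1,0)=-1→XO./XX./OOX; (1,2)=+1→XO./.XX/OOX*
ply 2, O at XO./.XX/OOX | (0,2)=-1→XOO/.XX/OOX*; (1,0)=-1→XO./OXX/OOX
ply 3, X at XOO/.XX/OOX | (1,0)=+1→XOO/XXX/OOX*
ply 4: XOO/XXX/OOX is terminal -1 (O); from XO./.X./OOX depth 10

value(XO./.X./OOX, X) = +1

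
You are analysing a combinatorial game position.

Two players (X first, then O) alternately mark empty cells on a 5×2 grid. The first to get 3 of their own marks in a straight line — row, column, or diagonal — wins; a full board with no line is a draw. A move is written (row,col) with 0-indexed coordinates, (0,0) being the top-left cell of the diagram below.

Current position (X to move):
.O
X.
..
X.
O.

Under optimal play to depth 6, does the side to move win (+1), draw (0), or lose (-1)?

[.O/X./../X./O.] X move#1: (0,0):+0/XO/X./../X./O., (1,1):+0/.O/XX/../X./O., (2,0):+1/.O/X./X./X./O.*, (2,1):+1/.O/X./.X/X./O., (3,1):+1/.O/X./../XX/O., (4,1):+0/.O/X./../X./OX
[.O/X./X./X./O.] end (terminal -1, O#2); searched .O/X./../X./O. to 6

value(.O/X./../X./O., X) = +1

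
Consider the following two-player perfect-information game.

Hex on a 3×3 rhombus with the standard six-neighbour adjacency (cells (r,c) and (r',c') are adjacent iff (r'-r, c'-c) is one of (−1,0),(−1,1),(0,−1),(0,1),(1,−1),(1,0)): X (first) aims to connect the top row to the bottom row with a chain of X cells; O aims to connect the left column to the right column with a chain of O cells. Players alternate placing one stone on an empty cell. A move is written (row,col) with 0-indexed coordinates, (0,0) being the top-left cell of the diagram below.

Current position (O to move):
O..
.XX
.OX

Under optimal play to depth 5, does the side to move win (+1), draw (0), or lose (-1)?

p1 O@[O../.XX/.OX]: (0,1)[OO./.XX/.OX]-1* (0,2)[O.O/.XX/.OX]-1 (1,0)[O../OXX/.OX]-1 (2,0)[O../.XX/OOX]-1
p2 X@[OO./.XX/.OX]: (0,2)[OOX/.XX/.OX]+1* (1,0)[OO./XXX/.OX]-1 (2,0)[OO./.XX/XOX]-1
p3 O@[OOX/.XX/.OX] terminal -1; root [O../.XX/.OX] d5

value(O../.XX/.OX, O) = -1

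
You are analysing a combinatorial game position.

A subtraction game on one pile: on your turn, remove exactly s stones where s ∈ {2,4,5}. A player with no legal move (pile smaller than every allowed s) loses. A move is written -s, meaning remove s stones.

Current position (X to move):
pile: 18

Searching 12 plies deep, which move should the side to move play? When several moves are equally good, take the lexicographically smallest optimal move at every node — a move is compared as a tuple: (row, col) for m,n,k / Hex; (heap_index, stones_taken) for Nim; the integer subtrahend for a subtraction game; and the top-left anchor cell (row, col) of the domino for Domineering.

p1 X@[18]: -2[16]-1 -4[14]+1* -5[13]-1
p2 O@[14]: -2[12]-1* -4[10]-1 -5[9]-1
p3 X@[12]: -2[10]-1 -4[8]+1* -5[7]+1
p4 O@[8]: -2[6]-1* -4[4]-1 -5[3]-1
p5 X@[6]: -2[4]-1 -4[2]-1 -5[1]+1*
p6 O@[1] terminal -1; root [18] d12

X's best at [18]: -4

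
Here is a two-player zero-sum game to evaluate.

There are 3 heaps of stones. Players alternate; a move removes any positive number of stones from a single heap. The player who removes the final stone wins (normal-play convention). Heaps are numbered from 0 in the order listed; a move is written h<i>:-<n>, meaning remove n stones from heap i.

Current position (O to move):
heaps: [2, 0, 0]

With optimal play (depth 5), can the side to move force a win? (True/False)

O winning at [(2,0,0)]: True

ply 1, O at (2,0,0) | h0:-1=-1→(1,0,0); h0:-2=+1→(0,0,0)*
ply 2: (0,0,0) is terminal -1 (X); from (2,0,0) depth 5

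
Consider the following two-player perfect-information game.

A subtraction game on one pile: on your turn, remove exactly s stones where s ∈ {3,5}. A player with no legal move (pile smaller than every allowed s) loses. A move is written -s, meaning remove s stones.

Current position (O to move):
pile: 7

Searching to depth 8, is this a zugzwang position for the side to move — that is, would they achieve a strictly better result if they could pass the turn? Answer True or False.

ply 1, O at 7 | -3=-1→4; -5=+1→2*
ply 2: 2 is terminal -1 (X); from 7 depth 8
pass branch (X moves first from the same position):
  | ply 1, X at 7 | -3=-1→4; -5=+1→2*
  | ply 2: 2 is terminal -1 (O); from 7 depth 8
O moving scores +1; O passing scores -1

zugzwang(7, O) = False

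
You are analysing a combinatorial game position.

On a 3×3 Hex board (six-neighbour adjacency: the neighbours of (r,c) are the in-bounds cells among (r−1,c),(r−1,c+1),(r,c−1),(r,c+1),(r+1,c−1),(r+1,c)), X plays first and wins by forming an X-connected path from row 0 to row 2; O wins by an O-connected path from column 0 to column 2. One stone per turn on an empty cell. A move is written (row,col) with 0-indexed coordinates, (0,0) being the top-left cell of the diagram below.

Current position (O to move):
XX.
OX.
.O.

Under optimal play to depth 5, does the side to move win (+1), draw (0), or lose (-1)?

value(XX./OX./.O., O) = +1

[XX./OX./.O.] O move#1: (0,2):-1/XXO/OX./.O., (1,2):-1/XX./OXO/.O., (2,0):+1/XX./OX./OO.*, (2,2):-1/XX./OX./.OO
[XX./OX./OO.] X move#2: (0,2):-1/XXX/OX./OO.*, (1,2):-1/XX./OXX/OO., (2,2):-1/XX./OX./OOX
[XXX/OX./OO.] O move#3: (1,2):+1/XXX/OXO/OO.*, (2,2):+1/XXX/OX./OOO
[XXX/OXO/OO.] end (terminal -1, X#4); searched XX./OX./.O. to 5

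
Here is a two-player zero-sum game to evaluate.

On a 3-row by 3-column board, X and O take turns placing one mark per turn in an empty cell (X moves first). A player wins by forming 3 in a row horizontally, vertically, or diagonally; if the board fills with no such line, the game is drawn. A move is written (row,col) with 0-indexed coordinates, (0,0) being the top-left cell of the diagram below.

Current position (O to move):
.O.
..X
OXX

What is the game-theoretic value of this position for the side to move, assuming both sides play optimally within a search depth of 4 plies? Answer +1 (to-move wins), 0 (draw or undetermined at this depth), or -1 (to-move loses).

p1 O@[.O./..X/OXX]: (0,0)[OO./..X/OXX]-1 (0,2)[.OO/..X/OXX]+1* (1,0)[.O./O.X/OXX]-1 (1,1)[.O./.OX/OXX]-1
p2 X@[.OO/..X/OXX]: (0,0)[XOO/..X/OXX]-1* (1,0)[.OO/X.X/OXX]-1 (1,1)[.OO/.XX/OXX]-1
p3 O@[XOO/..X/OXX]: (1,0)[XOO/O.X/OXX]-1 (1,1)[XOO/.OX/OXX]+1*
p4 X@[XOO/.OX/OXX] terminal -1; root [.O./..X/OXX] d4

value(.O./..X/OXX, O) = +1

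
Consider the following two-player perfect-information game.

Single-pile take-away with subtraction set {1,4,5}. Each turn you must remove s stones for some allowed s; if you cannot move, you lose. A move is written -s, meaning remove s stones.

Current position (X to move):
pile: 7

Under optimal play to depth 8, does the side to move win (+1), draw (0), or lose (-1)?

value(7, X) = +1

p1 X@[7]: -1[6]-1 -4[3]-1 -5[2]+1*
p2 O@[2]: -1[1]-1*
p3 X@[1]: -1[0]+1*
p4 O@[0] terminal -1; root [7] d8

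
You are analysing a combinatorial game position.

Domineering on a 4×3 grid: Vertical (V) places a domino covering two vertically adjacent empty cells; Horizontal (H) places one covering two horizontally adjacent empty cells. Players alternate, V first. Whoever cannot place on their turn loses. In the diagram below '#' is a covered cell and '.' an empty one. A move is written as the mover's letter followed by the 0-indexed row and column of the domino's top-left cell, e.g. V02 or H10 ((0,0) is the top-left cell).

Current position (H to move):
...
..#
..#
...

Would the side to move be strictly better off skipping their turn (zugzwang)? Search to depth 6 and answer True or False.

[.../..#/..#/...] H move#1: H00:-1/##./..#/..#/...*, H01:-1/.##/..#/..#/..., H10:-1/.../###/..#/..., H20:-1/.../..#/###/..., H30:-1/.../..#/..#/##., H31:-1/.../..#/..#/.##
[##./..#/..#/...] V move#2: V10:+1/##./#.#/#.#/...*, V11:+1/##./.##/.##/..., V20:+1/##./..#/#.#/#.., V21:+1/##./..#/.##/.#.
[##./#.#/#.#/...] H move#3: H30:-1/##./#.#/#.#/##.*, H31:-1/##./#.#/#.#/.##
[##./#.#/#.#/##.] V move#4: V11:+1/##./###/###/##.*
[##./###/###/##.] end (terminal -1, H#5); searched .../..#/..#/... to 6
if H skipped the turn, V would face:
~ [.../..#/..#/...] V move#1: V00:-1/#../#.#/..#/..., V01:-1/.#./.##/..#/..., V10:+1/.../#.#/#.#/...*, V11:-1/.../.##/.##/..., V20:-1/.../..#/#.#/#.., V21:-1/.../..#/.##/.#.
~ [.../#.#/#.#/...] H move#2: H00:-1/##./#.#/#.#/...*, H01:-1/.##/#.#/#.#/..., H30:-1/.../#.#/#.#/##., H31:-1/.../#.#/#.#/.##
~ [##./#.#/#.#/...] V move#3: V11:-1/##./###/###/..., V21:+1/##./#.#/###/.#.*
~ [##./#.#/###/.#.] end (terminal -1, H#4); searched .../..#/..#/... to 6
compare (H): move=-1 vs pass=-1

zugzwang(.../..#/..#/..., H) = False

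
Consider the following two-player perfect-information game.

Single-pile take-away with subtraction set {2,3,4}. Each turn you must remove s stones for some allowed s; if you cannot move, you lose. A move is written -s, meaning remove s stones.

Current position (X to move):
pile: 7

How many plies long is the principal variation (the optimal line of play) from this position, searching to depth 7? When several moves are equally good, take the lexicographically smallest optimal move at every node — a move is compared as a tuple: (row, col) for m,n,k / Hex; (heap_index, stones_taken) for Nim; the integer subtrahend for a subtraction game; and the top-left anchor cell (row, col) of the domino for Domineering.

p1 X@[7]: -2[5]-1* -3[4]-1 -4[3]-1
p2 O@[5]: -2[3]-1 -3[2]-1 -4[1]+1*
p3 X@[1] terminal -1; root [7] d7

PV length from [7]: 2 plies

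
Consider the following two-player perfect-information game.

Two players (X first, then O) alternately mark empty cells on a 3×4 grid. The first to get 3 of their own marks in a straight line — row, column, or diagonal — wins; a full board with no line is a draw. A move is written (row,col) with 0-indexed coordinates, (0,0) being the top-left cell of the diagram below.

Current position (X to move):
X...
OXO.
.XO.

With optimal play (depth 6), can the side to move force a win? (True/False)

X winning at [X.../OXO./.XO.]: True

[X.../OXO./.XO.] X move#1: (0,1):+1/XX../OXO./.XO.*, (0,2):+1/X.X./OXO./.XO., (0,3):-1/X..X/OXO./.XO., (1,3):-1/X.../OXOX/.XO., (2,0):-1/X.../OXO./XXO., (2,3):-1/X.../OXO./.XOX
[XX../OXO./.XO.] end (terminal -1, O#2); searched X.../OXO./.XO. to 6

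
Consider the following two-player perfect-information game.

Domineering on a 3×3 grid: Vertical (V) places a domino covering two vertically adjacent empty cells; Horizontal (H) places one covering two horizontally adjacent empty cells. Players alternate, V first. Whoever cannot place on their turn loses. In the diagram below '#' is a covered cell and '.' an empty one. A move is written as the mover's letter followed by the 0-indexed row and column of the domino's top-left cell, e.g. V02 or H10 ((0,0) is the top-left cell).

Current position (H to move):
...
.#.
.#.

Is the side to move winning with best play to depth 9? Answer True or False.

H winning at [.../.#./.#.]: False

ply 1, H at .../.#./.#. | H00=-1→##./.#./.#.*; H01=-1→.##/.#./.#.
ply 2, V at ##./.#./.#. | V02=+1→###/.##/.#.*; V10=+1→##./##./##.; V12=+1→##./.##/.##
ply 3: ###/.##/.#. is terminal -1 (H); from .../.#./.#. depth 9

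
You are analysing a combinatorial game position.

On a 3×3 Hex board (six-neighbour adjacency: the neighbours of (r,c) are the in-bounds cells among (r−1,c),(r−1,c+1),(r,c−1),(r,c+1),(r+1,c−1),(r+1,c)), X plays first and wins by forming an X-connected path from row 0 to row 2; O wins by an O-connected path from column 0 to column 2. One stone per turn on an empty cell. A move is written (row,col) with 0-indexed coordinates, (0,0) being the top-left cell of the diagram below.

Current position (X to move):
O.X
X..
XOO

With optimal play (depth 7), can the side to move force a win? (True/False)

X winning at [O.X/X../XOO]: True

ply 1, X at O.X/X../XOO | (0,1)=+1→OXX/X../XOO*; (1,1)=+1→O.X/XX./XOO; (1,2)=+1→O.X/X.X/XOO
ply 2: OXX/X../XOO is terminal -1 (O); from O.X/X../XOO depth 7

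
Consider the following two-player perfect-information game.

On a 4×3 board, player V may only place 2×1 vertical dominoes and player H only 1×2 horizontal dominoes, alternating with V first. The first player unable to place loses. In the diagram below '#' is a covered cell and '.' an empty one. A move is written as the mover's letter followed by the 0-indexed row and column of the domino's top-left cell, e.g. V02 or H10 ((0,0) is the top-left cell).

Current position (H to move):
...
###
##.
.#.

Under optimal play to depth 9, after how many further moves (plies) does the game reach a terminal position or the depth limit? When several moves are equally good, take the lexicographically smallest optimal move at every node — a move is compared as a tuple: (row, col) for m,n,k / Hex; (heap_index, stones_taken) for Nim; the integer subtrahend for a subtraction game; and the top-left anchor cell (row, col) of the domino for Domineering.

p1 H@[.../###/##./.#.]: H00[##./###/##./.#.]-1* H01[.##/###/##./.#.]-1
p2 V@[##./###/##./.#.]: V22[##./###/###/.##]+1*
p3 H@[##./###/###/.##] terminal -1; root [.../###/##./.#.] d9

PV length from [.../###/##./.#.]: 2 plies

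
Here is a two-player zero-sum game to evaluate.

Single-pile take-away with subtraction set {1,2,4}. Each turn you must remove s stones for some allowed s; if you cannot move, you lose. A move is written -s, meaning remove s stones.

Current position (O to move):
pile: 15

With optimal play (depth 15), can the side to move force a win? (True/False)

O winning at [15]: False

p1 O@[15]: -1[14]-1* -2[13]-1 -4[11]-1
p2 X@[14]: -1[13]-1 -2[12]+1* -4[10]-1
p3 O@[12]: -1[11]-1* -2[10]-1 -4[8]-1
p4 X@[11]: -1[10]-1 -2[9]+1* -4[7]-1
p5 O@[9]: -1[8]-1* -2[7]-1 -4[5]-1
p6 X@[8]: -1[7]-1 -2[6]+1* -4[4]-1
p7 O@[6]: -1[5]-1* -2[4]-1 -4[2]-1
p8 X@[5]: -1[4]-1 -2[3]+1* -4[1]-1
p9 O@[3]: -1[2]-1* -2[1]-1
p10 X@[2]: -1[1]-1 -2[0]+1*
p11 O@[0] terminal -1; root [15] d15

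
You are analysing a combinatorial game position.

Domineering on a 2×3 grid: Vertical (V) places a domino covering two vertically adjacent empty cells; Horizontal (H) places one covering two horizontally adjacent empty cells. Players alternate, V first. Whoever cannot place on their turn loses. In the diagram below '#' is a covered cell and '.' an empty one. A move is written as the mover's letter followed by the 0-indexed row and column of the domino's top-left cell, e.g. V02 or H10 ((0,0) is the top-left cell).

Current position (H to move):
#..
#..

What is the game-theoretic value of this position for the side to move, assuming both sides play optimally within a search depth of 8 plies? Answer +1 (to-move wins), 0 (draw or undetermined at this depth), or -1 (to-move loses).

value(#../#.., H) = +1

p1 H@[#../#..]: H01[###/#..]+1* H11[#../###]+1
p2 V@[###/#..] terminal -1; root [#../#..] d8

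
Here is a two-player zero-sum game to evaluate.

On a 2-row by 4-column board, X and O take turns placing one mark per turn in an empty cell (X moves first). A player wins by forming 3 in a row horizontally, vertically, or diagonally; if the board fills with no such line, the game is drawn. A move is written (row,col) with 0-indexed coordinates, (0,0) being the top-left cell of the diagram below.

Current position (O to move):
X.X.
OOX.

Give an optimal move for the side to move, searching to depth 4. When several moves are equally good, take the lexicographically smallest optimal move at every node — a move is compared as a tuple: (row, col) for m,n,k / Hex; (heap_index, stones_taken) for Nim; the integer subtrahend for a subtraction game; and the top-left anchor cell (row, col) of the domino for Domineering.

ply 1, O at X.X./OOX. | (0,1)=+0→XOX./OOX.*; (0,3)=-1→X.XO/OOX.; (1,3)=-1→X.X./OOXO
ply 2, X at XOX./OOX. | (0,3)=+0→XOXX/OOX.*; (1,3)=+0→XOX./OOXX
ply 3, O at XOXX/OOX. | (1,3)=+0→XOXX/OOXO*
ply 4: XOXX/OOXO is terminal +0 (X); from X.X./OOX. depth 4

O's best at [X.X./OOX.]: (0,1)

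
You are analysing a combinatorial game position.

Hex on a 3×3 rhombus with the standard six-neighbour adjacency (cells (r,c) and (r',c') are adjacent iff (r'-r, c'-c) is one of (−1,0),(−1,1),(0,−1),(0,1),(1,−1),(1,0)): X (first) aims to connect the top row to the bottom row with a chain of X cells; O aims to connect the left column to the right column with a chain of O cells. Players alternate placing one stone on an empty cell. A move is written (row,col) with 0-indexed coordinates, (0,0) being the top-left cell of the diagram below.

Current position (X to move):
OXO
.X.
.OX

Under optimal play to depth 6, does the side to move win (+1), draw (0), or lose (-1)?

value(OXO/.X./.OX, X) = +1

ply 1, X at OXO/.X./.OX | (1,0)=+1→OXO/XX./.OX*; (1,2)=+1→OXO/.XX/.OX; (2,0)=+1→OXO/.X./XOX
ply 2, O at OXO/XX./.OX | (1,2)=-1→OXO/XXO/.OX*; (2,0)=-1→OXO/XX./OOX
ply 3, X at OXO/XXO/.OX | (2,0)=+1→OXO/XXO/XOX*
ply 4: OXO/XXO/XOX is terminal -1 (O); from OXO/.X./.OX depth 6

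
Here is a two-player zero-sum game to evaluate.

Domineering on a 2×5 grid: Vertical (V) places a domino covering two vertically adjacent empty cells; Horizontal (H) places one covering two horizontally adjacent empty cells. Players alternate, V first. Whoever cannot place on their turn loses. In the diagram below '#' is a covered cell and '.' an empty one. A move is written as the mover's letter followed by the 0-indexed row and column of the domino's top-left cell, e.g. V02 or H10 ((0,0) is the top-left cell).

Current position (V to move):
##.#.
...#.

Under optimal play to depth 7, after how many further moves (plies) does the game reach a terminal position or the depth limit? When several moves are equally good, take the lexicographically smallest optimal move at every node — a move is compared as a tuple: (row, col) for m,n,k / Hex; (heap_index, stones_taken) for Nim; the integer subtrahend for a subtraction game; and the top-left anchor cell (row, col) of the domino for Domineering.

ply 1, V at ##.#./...#. | V02=+1→####./..##.*; V04=-1→##.##/...##
ply 2, H at ####./..##. | H10=-1→####./####.*
ply 3, V at ####./####. | V04=+1→#####/#####*
ply 4: #####/##### is terminal -1 (H); from ##.#./...#. depth 7

PV length from [##.#./...#.]: 3 plies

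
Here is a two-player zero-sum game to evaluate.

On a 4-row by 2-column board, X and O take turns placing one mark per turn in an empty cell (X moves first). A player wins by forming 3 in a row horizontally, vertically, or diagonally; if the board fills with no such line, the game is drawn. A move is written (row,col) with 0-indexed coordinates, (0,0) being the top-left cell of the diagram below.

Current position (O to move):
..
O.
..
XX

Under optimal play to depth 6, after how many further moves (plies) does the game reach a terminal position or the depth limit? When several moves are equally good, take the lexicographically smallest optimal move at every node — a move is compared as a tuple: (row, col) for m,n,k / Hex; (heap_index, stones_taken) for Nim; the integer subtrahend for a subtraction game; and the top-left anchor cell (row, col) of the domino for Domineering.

p1 O@[../O./../XX]: (0,0)[O./O./../XX]+0* (0,1)[.O/O./../XX]+0 (1,1)[../OO/../XX]+0 (2,0)[../O./O./XX]+0 (2,1)[../O./.O/XX]+0
p2 X@[O./O./../XX]: (0,1)[OX/O./../XX]-1 (1,1)[O./OX/../XX]-1 (2,0)[O./O./X./XX]+0* (2,1)[O./O./.X/XX]-1
p3 O@[O./O./X./XX]: (0,1)[OO/O./X./XX]+0* (1,1)[O./OO/X./XX]+0 (2,1)[O./O./XO/XX]+0
p4 X@[OO/O./X./XX]: (1,1)[OO/OX/X./XX]+0* (2,1)[OO/O./XX/XX]+0
p5 O@[OO/OX/X./XX]: (2,1)[OO/OX/XO/XX]+0*
p6 X@[OO/OX/XO/XX] terminal +0; root [../O./../XX] d6

PV length from [../O./../XX]: 5 plies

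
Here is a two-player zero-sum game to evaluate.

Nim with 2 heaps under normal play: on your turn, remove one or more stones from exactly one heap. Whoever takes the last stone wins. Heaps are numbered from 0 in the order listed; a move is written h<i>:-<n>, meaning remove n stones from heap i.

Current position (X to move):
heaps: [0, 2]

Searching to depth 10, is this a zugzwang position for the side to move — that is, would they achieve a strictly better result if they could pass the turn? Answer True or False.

zugzwang((0,2), X) = False

[(0,2)] X move#1: h1:-1:-1/(0,1), h1:-2:+1/(0,0)*
[(0,0)] end (terminal -1, O#2); searched (0,2) to 10
pass branch (O moves first from the same position):
  | [(0,2)] O move#1: h1:-1:-1/(0,1), h1:-2:+1/(0,0)*
  | [(0,0)] end (terminal -1, X#2); searched (0,2) to 10
X moving scores +1; X passing scores -1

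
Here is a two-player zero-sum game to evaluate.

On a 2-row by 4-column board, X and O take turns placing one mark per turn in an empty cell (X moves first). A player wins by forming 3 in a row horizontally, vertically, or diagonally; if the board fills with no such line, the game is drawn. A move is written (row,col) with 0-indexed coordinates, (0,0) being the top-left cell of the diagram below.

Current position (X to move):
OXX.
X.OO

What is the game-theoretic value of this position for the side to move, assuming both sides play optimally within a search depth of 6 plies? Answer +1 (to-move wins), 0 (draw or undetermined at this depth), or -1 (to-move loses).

value(OXX./X.OO, X) = +1

p1 X@[OXX./X.OO]: (0,3)[OXXX/X.OO]+1* (1,1)[OXX./XXOO]+0
p2 O@[OXXX/X.OO] terminal -1; root [OXX./X.OO] d6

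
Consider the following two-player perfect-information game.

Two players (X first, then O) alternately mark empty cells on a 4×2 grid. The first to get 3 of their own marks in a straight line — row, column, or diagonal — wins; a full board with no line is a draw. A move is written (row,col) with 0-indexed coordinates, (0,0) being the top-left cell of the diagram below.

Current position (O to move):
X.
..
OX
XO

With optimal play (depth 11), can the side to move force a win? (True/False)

ply 1, O at X./../OX/XO | (0,1)=+0→XO/../OX/XO*; (1,0)=+0→X./O./OX/XO; (1,1)=+0→X./.O/OX/XO
ply 2, X at XO/../OX/XO | (1,0)=+0→XO/X./OX/XO*; (1,1)=+0→XO/.X/OX/XO
ply 3, O at XO/X./OX/XO | (1,1)=+0→XO/XO/OX/XO*
ply 4: XO/XO/OX/XO is terminal +0 (X); from X./../OX/XO depth 11

O winning at [X./../OX/XO]: False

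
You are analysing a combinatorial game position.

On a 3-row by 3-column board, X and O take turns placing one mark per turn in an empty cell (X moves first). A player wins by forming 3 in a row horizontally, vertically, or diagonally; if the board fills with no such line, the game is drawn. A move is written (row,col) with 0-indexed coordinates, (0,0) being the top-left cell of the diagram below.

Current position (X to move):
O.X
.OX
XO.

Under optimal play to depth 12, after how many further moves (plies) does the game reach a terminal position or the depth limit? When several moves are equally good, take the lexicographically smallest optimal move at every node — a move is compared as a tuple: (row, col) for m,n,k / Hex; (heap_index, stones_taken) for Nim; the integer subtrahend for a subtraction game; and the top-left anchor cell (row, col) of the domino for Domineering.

ply 1, X at O.X/.OX/XO. | (0,1)=-1→OXX/.OX/XO.; (1,0)=-1→O.X/XOX/XO.; (2,2)=+1→O.X/.OX/XOX*
ply 2: O.X/.OX/XOX is terminal -1 (O); from O.X/.OX/XO. depth 12

PV length from [O.X/.OX/XO.]: 1 ply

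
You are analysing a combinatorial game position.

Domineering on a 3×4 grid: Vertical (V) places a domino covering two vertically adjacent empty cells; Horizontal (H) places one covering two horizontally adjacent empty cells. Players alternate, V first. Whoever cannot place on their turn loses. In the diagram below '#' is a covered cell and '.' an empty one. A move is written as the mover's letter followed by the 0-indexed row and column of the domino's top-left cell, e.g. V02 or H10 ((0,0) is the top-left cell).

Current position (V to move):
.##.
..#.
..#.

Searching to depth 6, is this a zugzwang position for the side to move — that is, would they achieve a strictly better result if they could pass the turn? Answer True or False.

p1 V@[.##./..#./..#.]: V00[###./#.#./..#.]+1* V03[.###/..##/..#.]-1 V10[.##./#.#./#.#.]+1 V11[.##./.##./.##.]+1 V13[.##./..##/..##]-1
p2 H@[###./#.#./..#.]: H20[###./#.#./###.]-1*
p3 V@[###./#.#./###.]: V03[####/#.##/###.]+1* V13[###./#.##/####]+1
p4 H@[####/#.##/###.] terminal -1; root [.##./..#./..#.] d6
pass branch (H moves first from the same position):
  | p1 H@[.##./..#./..#.]: H10[.##./###./..#.]+1* H20[.##./..#./###.]-1
  | p2 V@[.##./###./..#.]: V03[.###/####/..#.]-1* V13[.##./####/..##]-1
  | p3 H@[.###/####/..#.]: H20[.###/####/###.]+1*
  | p4 V@[.###/####/###.] terminal -1; root [.##./..#./..#.] d6
V moving scores +1; V passing scores -1

zugzwang(.##./..#./..#., V) = False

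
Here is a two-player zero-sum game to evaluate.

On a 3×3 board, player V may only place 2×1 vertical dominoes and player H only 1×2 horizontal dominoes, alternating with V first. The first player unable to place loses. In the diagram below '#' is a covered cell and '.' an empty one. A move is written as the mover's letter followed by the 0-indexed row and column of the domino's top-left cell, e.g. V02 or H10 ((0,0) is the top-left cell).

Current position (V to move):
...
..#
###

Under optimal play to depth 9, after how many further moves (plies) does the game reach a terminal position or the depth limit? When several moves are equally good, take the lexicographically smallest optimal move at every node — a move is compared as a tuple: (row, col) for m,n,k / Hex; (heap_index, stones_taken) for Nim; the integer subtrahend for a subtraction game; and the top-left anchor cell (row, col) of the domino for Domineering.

ply 1, V at .../..#/### | V00=-1→#../#.#/###; V01=+1→.#./.##/###*
ply 2: .#./.##/### is terminal -1 (H); from .../..#/### depth 9

PV length from [.../..#/###]: 1 ply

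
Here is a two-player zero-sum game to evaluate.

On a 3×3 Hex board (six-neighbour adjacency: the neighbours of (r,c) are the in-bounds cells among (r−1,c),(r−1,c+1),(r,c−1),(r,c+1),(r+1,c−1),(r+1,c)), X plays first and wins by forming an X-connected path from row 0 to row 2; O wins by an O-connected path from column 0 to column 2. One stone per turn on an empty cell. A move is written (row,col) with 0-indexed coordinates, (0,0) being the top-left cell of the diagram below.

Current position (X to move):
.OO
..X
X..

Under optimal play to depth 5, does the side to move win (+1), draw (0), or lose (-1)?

[.OO/..X/X..] X move#1: (0,0):-1/XOO/..X/X..*, (1,0):-1/.OO/X.X/X.., (1,1):-1/.OO/.XX/X.., (2,1):-1/.OO/..X/XX., (2,2):-1/.OO/..X/X.X
[XOO/..X/X..] O move#2: (1,0):+1/XOO/O.X/X..*, (1,1):-1/XOO/.OX/X.., (2,1):-1/XOO/..X/XO., (2,2):-1/XOO/..X/X.O
[XOO/O.X/X..] end (terminal -1, X#3); searched .OO/..X/X.. to 5

value(.OO/..X/X.., X) = -1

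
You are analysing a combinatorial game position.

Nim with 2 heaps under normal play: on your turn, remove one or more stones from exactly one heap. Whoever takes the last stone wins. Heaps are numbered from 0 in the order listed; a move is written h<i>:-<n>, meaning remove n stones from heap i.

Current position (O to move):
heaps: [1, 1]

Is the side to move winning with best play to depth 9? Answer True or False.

[(1,1)] O move#1: h0:-1:-1/(0,1)*, h1:-1:-1/(1,0)
[(0,1)] X move#2: h1:-1:+1/(0,0)*
[(0,0)] end (terminal -1, O#3); searched (1,1) to 9

O winning at [(1,1)]: False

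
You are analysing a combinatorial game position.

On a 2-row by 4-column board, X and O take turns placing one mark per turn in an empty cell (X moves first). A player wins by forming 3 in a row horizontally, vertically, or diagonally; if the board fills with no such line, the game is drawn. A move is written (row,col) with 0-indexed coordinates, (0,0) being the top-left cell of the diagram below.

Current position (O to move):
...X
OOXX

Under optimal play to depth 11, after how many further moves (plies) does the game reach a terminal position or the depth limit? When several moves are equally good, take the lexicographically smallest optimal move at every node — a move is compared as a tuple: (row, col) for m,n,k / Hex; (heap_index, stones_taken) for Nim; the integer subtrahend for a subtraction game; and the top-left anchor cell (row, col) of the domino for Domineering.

PV length from [...X/OOXX]: 3 plies

[...X/OOXX] O move#1: (0,0):+0/O..X/OOXX*, (0,1):+0/.O.X/OOXX, (0,2):+0/..OX/OOXX
[O..X/OOXX] X move#2: (0,1):+0/OX.X/OOXX*, (0,2):+0/O.XX/OOXX
[OX.X/OOXX] O move#3: (0,2):+0/OXOX/OOXX*
[OXOX/OOXX] end (terminal +0, X#4); searched ...X/OOXX to 11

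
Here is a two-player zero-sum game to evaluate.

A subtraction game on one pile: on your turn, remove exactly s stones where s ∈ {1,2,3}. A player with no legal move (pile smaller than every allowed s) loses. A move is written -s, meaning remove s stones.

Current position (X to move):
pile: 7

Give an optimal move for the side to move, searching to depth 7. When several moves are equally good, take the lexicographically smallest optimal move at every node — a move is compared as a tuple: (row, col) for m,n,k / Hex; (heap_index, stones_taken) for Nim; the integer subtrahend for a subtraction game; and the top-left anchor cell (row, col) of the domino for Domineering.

ply 1, X at 7 | -1=-1→6; -2=-1→5; -3=+1→4*
ply 2, O at 4 | -1=-1→3*; -2=-1→2; -3=-1→1
ply 3, X at 3 | -1=-1→2; -2=-1→1; -3=+1→0*
ply 4: 0 is terminal -1 (O); from 7 depth 7

X's best at [7]: -3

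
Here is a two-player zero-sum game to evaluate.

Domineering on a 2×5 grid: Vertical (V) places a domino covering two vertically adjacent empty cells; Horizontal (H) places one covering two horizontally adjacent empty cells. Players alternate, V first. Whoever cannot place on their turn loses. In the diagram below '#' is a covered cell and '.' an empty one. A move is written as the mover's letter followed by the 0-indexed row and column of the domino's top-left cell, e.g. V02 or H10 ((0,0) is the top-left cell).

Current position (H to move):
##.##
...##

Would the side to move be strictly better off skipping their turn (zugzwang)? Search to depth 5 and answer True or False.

zugzwang(##.##/...##, H) = False

ply 1, H at ##.##/...## | H10=-1→##.##/##.##; H11=+1→##.##/.####*
ply 2: ##.##/.#### is terminal -1 (V); from ##.##/...## depth 5
suppose H passes — search the same position with V to move:
pass> ply 1, V at ##.##/...## | V02=-1→#####/..###*
pass> ply 2, H at #####/..### | H10=+1→#####/#####*
pass> ply 3: #####/##### is terminal -1 (V); from ##.##/...## depth 5
for H: play +1, pass +1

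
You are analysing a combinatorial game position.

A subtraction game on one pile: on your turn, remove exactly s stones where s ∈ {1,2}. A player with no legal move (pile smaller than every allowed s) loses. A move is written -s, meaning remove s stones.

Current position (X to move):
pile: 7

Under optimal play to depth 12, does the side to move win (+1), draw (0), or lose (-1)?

value(7, X) = +1

p1 X@[7]: -1[6]+1* -2[5]-1
p2 O@[6]: -1[5]-1* -2[4]-1
p3 X@[5]: -1[4]-1 -2[3]+1*
p4 O@[3]: -1[2]-1* -2[1]-1
p5 X@[2]: -1[1]-1 -2[0]+1*
p6 O@[0] terminal -1; root [7] d12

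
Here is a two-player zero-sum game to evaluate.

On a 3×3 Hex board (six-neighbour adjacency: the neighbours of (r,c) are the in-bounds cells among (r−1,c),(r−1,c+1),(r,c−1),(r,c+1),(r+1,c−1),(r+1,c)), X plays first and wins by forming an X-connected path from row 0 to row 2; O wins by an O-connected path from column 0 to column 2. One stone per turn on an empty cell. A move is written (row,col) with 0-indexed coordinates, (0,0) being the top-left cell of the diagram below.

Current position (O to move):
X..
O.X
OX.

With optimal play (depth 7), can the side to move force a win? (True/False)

ply 1, O at X../O.X/OX. | (0,1)=-1→XO./O.X/OX.; (0,2)=+1→X.O/O.X/OX.*; (1,1)=-1→X../OOX/OX.; (2,2)=-1→X../O.X/OXO
ply 2, X at X.O/O.X/OX. | (0,1)=-1→XXO/O.X/OX.*; (1,1)=-1→X.O/OXX/OX.; (2,2)=-1→X.O/O.X/OXX
ply 3, O at XXO/O.X/OX. | (1,1)=+1→XXO/OOX/OX.*; (2,2)=-1→XXO/O.X/OXO
ply 4: XXO/OOX/OX. is terminal -1 (X); from X../O.X/OX. depth 7

O winning at [X../O.X/OX.]: True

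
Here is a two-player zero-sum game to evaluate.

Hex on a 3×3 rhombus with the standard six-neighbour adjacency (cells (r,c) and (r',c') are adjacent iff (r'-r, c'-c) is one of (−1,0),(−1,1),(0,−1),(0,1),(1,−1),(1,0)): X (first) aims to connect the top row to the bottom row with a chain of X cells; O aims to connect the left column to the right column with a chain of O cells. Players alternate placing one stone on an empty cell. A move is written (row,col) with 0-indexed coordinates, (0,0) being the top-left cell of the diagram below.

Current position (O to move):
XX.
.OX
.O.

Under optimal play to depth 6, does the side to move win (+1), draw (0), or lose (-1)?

ply 1, O at XX./.OX/.O. | (0,2)=+1→XXO/.OX/.O.*; (1,0)=+1→XX./OOX/.O.; (2,0)=+1→XX./.OX/OO.; (2,2)=+1→XX./.OX/.OO
ply 2, X at XXO/.OX/.O. | (1,0)=-1→XXO/XOX/.O.*; (2,0)=-1→XXO/.OX/XO.; (2,2)=-1→XXO/.OX/.OX
ply 3, O at XXO/XOX/.O. | (2,0)=+1→XXO/XOX/OO.*; (2,2)=-1→XXO/XOX/.OO
ply 4: XXO/XOX/OO. is terminal -1 (X); from XX./.OX/.O. depth 6

value(XX./.OX/.O., O) = +1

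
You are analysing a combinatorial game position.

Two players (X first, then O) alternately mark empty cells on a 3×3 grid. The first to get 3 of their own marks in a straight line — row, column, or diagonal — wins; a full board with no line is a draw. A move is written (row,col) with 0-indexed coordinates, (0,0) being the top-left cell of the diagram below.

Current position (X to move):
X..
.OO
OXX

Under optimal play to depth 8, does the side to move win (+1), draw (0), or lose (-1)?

[X../.OO/OXX] X move#1: (0,1):-1/XX./.OO/OXX*, (0,2):-1/X.X/.OO/OXX, (1,0):-1/X../XOO/OXX
[XX./.OO/OXX] O move#2: (0,2):+1/XXO/.OO/OXX*, (1,0):+1/XX./OOO/OXX
[XXO/.OO/OXX] end (terminal -1, X#3); searched X../.OO/OXX to 8

value(X../.OO/OXX, X) = -1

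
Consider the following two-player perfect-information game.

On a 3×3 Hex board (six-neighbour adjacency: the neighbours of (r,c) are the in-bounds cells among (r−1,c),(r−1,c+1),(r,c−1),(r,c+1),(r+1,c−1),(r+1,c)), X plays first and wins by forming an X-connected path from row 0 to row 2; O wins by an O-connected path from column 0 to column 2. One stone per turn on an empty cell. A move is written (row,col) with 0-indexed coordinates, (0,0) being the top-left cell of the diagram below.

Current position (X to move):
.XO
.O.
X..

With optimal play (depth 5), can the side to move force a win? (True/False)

[.XO/.O./X..] X move#1: (0,0):-1/XXO/.O./X.., (1,0):+1/.XO/XO./X..*, (1,2):-1/.XO/.OX/X.., (2,1):-1/.XO/.O./XX., (2,2):-1/.XO/.O./X.X
[.XO/XO./X..] end (terminal -1, O#2); searched .XO/.O./X.. to 5

X winning at [.XO/.O./X..]: True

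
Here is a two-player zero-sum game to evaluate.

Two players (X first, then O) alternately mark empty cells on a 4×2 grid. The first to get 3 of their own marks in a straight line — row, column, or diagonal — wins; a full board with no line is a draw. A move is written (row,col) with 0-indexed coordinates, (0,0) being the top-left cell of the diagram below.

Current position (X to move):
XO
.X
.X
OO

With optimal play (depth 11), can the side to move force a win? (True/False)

[XO/.X/.X/OO] X move#1: (1,0):+0/XO/XX/.X/OO*, (2,0):+0/XO/.X/XX/OO
[XO/XX/.X/OO] O move#2: (2,0):+0/XO/XX/OX/OO*
[XO/XX/OX/OO] end (terminal +0, X#3); searched XO/.X/.X/OO to 11

X winning at [XO/.X/.X/OO]: False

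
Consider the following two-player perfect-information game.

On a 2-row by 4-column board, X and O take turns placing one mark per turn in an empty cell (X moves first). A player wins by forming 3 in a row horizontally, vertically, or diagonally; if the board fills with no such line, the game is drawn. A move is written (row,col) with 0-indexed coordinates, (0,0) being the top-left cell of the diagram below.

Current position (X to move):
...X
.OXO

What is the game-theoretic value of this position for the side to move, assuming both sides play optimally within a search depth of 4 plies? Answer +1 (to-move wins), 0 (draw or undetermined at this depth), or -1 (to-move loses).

value(...X/.OXO, X) = 0

ply 1, X at ...X/.OXO | (0,0)=+0→X..X/.OXO*; (0,1)=+0→.X.X/.OXO; (0,2)=+0→..XX/.OXO; (1,0)=+0→...X/XOXO
ply 2, O at X..X/.OXO | (0,1)=+0→XO.X/.OXO*; (0,2)=+0→X.OX/.OXO; (1,0)=+0→X..X/OOXO
ply 3, X at XO.X/.OXO | (0,2)=+0→XOXX/.OXO*; (1,0)=+0→XO.X/XOXO
ply 4, O at XOXX/.OXO | (1,0)=+0→XOXX/OOXO*
ply 5: XOXX/OOXO is terminal +0 (X); from ...X/.OXO depth 4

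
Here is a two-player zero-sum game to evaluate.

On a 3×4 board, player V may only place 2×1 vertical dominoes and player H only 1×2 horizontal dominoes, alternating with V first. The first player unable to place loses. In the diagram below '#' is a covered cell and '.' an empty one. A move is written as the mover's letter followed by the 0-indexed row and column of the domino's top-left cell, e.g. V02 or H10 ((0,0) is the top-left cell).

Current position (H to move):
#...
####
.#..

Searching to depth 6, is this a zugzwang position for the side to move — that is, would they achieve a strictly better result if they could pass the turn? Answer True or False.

ply 1, H at #.../####/.#.. | H01=+1→###./####/.#..*; H02=+1→#.##/####/.#..; H22=+1→#.../####/.###
ply 2: ###./####/.#.. is terminal -1 (V); from #.../####/.#.. depth 6
pass branch (V moves first from the same position):
  | ply 1: #.../####/.#.. is terminal -1 (V); from #.../####/.#.. depth 6
H moving scores +1; H passing scores +1

zugzwang(#.../####/.#.., H) = False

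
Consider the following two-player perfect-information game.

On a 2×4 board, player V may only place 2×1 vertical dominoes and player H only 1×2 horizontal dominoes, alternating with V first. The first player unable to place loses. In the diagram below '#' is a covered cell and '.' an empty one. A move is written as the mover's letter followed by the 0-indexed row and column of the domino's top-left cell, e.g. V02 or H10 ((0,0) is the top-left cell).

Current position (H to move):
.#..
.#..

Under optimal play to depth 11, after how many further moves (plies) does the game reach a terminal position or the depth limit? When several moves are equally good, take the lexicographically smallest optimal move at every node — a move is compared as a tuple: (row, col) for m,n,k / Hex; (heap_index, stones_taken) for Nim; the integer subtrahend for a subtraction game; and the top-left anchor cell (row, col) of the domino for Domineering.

PV length from [.#../.#..]: 3 plies

ply 1, H at .#../.#.. | H02=+1→.###/.#..*; H12=+1→.#../.###
ply 2, V at .###/.#.. | V00=-1→####/##..*
ply 3, H at ####/##.. | H12=+1→####/####*
ply 4: ####/#### is terminal -1 (V); from .#../.#.. depth 11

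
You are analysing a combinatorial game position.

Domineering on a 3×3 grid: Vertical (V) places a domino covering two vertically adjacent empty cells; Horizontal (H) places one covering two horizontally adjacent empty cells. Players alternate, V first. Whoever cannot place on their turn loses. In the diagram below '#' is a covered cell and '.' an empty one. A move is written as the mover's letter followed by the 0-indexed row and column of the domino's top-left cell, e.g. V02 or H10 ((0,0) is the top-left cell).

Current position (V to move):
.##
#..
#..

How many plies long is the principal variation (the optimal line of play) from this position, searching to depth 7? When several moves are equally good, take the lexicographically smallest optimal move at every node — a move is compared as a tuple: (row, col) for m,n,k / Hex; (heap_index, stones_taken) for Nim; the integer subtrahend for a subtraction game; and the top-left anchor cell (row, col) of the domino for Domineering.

[.##/#../#..] V move#1: V11:+1/.##/##./##.*, V12:+1/.##/#.#/#.#
[.##/##./##.] end (terminal -1, H#2); searched .##/#../#.. to 7

PV length from [.##/#../#..]: 1 ply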